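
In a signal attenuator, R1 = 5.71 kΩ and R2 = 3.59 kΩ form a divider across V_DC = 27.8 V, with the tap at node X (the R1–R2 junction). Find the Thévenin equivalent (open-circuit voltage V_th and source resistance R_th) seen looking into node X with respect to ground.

V_th is the unloaded tap voltage: V_DC · R2/(R1+R2) = 27.8 × 0.3860 = 10.73 V.
Zeroing V_DC shorts the top of R1 to ground, so R_th = R1 ‖ R2 = 2.204 kΩ.

V_th ≈ 10.7 V, R_th ≈ 2.20 kΩ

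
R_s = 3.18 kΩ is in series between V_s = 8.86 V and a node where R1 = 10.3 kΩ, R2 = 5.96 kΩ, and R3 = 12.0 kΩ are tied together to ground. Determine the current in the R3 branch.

I ≈ 0.350 mA

Combine the parallel branches: R_p = (1/10.3 + 1/5.96 + 1/12.0)⁻¹ = 2.872 kΩ.
V_A by voltage divider: V_A = 8.86 × 2.872/(3.18 + 2.872) = 4.204 V.
I(R3) = V_A / R3 = 4.204/12.0 = 0.3504 mA.
(Check via current divider: I_total = 1.464 mA; share G_k/ΣG = 0.2393 → same result.)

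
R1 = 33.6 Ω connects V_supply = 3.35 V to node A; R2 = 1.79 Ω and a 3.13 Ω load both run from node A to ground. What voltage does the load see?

V_out ≈ 0.110 V

The load sits in parallel with R2, giving an effective lower resistance R2' = R2·R_L/(R2+R_L) = 1.139 Ω.
Then V_out = V_supply · R2'/(R1 + R2') = 3.35 × 1.139/34.74 = 0.1098 V.
(Unloaded it would be 0.169 V; the load pulls it down.)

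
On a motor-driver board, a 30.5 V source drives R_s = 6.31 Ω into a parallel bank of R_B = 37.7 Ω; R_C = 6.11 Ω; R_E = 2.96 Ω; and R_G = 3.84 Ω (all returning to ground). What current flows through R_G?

I ≈ 1.33 A

Combine the parallel branches: R_p = (1/37.7 + 1/6.11 + 1/2.96 + 1/3.84)⁻¹ = 1.268 Ω.
V_A by voltage divider: V_A = 30.5 × 1.268/(6.31 + 1.268) = 5.105 V.
Branch current I = V_A/R_G = 5.105/3.84 = 1.329 A.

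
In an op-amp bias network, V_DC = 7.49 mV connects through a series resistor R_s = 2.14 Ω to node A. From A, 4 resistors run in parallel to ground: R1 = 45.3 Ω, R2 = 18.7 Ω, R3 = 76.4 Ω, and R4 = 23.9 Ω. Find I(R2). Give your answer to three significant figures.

I ≈ 0.313 mA

Equivalent of the parallel group: R_p = 7.664 Ω.
V_A = 7.49 × 7.664/9.804 = 5.855 mV.
Branch current I = V_A/R2 = 5.855/18.7 = 0.3131 mA.
(Equivalently: I_total = 0.7640 mA, then current-divider fraction G_k/ΣG = 0.4098.)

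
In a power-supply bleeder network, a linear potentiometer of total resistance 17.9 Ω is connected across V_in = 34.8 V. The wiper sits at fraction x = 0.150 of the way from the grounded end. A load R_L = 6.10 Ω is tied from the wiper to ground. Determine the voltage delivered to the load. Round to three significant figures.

V_out ≈ 3.80 V

Lower segment x·R_p = 2.685 Ω; upper segment (1−x)·R_p = 15.21 Ω.
Lower segment in parallel with the load: 2.685 ‖ 6.10 = 1.864 Ω.
Loaded-divider output: V_out = 34.8 × 0.1092 = 3.799 V.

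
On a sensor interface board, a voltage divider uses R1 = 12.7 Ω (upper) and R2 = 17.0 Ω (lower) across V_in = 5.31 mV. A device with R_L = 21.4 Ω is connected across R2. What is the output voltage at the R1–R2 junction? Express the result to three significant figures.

V_out ≈ 2.27 mV

First combine the lower leg with the load: R2 ‖ R_L = 9.474 Ω.
Then V_out = V_in · R2'/(R1 + R2') = 5.31 × 9.474/22.17 = 2.269 mV.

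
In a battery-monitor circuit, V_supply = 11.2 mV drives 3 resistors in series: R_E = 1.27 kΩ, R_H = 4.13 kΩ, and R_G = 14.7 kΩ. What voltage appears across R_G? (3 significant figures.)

V ≈ 8.19 mV

Series total: ΣR = 1.27 + 4.13 + 14.7 = 20.10 kΩ.
Voltage divider: V = V_supply · (14.70 / 20.10) = 11.2 × 0.7313 = 8.191 mV.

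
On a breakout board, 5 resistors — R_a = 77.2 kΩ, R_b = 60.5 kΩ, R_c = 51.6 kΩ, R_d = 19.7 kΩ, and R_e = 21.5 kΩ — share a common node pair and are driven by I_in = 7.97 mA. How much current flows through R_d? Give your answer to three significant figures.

I ≈ 2.77 mA

Conductances: ΣG = 1/77.2 + 1/60.5 + 1/51.6 + 1/19.7 + 1/21.5 = 0.1461 (1/kΩ).
Current divider: I(R_d) = I_in · G_k/ΣG = 7.97 × (0.05076/0.1461) = 7.97 × 0.3474 = 2.768 mA.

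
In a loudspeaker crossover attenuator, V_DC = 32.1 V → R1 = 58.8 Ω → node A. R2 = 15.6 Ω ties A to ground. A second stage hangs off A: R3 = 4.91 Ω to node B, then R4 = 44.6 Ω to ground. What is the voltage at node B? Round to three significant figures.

Looking into the second stage from A: R3 + R4 = 49.51 Ω appears in parallel with R2.
R2 ‖ (R3+R4) = 11.86 Ω.
V_A = 32.1 × 11.86/(58.8 + 11.86) = 5.389 V.
Stage 2 is unloaded, so V_B = V_A · R4/(R3+R4) = 5.389 × 44.6/49.51 = 4.854 V.

V_B ≈ 4.85 V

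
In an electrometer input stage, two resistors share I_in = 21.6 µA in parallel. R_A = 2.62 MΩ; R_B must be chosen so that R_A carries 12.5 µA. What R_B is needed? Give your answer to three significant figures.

R_B ≈ 3.60 MΩ

Two-branch current divider: I_A = I_in · R_B/(R_A + R_B).
With f = 0.5787, R_B = R_A · f/(1−f) = 2.62 × 1.374 = 3.599 MΩ.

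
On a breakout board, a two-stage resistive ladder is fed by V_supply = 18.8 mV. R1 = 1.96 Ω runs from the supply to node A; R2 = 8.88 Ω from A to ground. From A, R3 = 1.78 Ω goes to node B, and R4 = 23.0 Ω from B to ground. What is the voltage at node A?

Looking into the second stage from A: R3 + R4 = 24.78 Ω appears in parallel with R2.
Effective lower resistance at A: R2 ‖ 24.78 = 6.537 Ω.
So V_A = 18.8 × 0.7693 = 14.46 mV.

V_A ≈ 14.5 mV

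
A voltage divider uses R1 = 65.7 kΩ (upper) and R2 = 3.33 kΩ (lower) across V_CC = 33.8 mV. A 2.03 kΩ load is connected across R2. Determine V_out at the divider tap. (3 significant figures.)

V_out ≈ 0.637 mV

R2 ‖ R_L = (3.33 × 2.03)/(3.33 + 2.03) = 1.261 kΩ.
Voltage divider with the loaded lower leg: V_out = 33.8 × 1.261/(65.7 + 1.261) = 33.8 × 0.01883 = 0.6366 mV.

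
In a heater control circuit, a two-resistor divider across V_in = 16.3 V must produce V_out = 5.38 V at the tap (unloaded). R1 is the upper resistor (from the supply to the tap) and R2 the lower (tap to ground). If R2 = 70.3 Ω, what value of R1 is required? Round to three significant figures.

R1 ≈ 143 Ω

Required fraction k = V_out/V_in = 0.3301.
So R1 = R2 · (V_in/V_out − 1) = 70.3 × (16.3/5.38 − 1) = 70.3 × 2.030 = 142.7 Ω.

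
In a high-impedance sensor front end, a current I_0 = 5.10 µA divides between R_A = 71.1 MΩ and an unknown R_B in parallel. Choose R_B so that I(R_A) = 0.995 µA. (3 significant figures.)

R_B ≈ 17.2 MΩ

Two-branch current divider: I_A = I_0 · R_B/(R_A + R_B).
0.995/5.10 = R_B/(R_A + R_B) → R_B = R_A · (0.1951)/(1 − 0.1951) = 71.1 × 0.2424 = 17.23 MΩ.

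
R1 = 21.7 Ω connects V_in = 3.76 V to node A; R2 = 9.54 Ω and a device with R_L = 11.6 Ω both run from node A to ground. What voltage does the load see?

V_out ≈ 0.731 V

R2 ‖ R_L = (9.54 × 11.6)/(9.54 + 11.6) = 5.235 Ω.
Voltage divider with the loaded lower leg: V_out = 3.76 × 5.235/(21.7 + 5.235) = 3.76 × 0.1944 = 0.7308 V.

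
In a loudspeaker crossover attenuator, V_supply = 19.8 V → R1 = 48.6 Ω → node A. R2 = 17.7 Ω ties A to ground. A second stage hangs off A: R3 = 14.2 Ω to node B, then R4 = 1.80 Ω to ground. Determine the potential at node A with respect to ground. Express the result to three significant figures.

Looking into the second stage from A: R3 + R4 = 16.00 Ω appears in parallel with R2.
R2 ‖ (R3+R4) = 8.404 Ω.
V_A = 19.8 × 8.404/(48.6 + 8.404) = 2.919 V.

V_A ≈ 2.92 V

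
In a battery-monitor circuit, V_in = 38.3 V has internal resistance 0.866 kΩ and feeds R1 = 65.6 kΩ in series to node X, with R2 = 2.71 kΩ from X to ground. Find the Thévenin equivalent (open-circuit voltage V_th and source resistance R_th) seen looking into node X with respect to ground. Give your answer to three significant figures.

V_th ≈ 1.50 V, R_th ≈ 2.60 kΩ

R1' = 0.866 + 65.6 = 66.47 kΩ (source resistance + R1).
V_th is the unloaded tap voltage: V_in · R2/(R1'+R2) = 38.3 × 0.03918 = 1.500 V.
With V_in suppressed (replaced by a short), R_th = R1' ‖ R2 = (66.47 × 2.71)/(66.47 + 2.71) = 2.604 kΩ.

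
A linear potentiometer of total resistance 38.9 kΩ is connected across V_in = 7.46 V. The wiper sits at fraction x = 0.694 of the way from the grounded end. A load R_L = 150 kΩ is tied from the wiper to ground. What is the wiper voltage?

Lower segment x·R_p = 27.00 kΩ; upper segment (1−x)·R_p = 11.90 kΩ.
R_L loads the lower segment: effective lower R = 22.88 kΩ.
Then V_out = V_in · 22.88/(11.90 + 22.88) = 4.907 V.
(Unloaded: V_out = x·V_in = 5.18 V.)

V_out ≈ 4.91 V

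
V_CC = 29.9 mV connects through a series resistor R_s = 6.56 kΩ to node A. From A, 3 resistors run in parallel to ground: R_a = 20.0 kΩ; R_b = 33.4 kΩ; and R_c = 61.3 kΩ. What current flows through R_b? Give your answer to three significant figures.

I ≈ 0.549 µA

Equivalent of the parallel group: R_p = 10.39 kΩ.
Node voltage V_A = V_CC · R_p/(R_s + R_p) = 29.9 × 0.6130 = 18.33 mV.
Branch current I = V_A/R_b = 18.33/33.4 = 0.5487 µA.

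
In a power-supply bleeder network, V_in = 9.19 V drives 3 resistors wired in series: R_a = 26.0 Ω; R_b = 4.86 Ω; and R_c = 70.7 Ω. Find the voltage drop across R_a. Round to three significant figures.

V ≈ 2.35 V

ΣR = 26.0 + 4.86 + 70.7 = 101.6 Ω.
By the voltage-divider rule, V = 9.19 × 26.00/101.6 = 2.353 V.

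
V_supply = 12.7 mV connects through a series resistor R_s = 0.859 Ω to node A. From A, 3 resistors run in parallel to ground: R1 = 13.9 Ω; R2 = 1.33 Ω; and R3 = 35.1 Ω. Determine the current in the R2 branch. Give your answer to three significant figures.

I ≈ 5.51 mA

Combine the parallel branches: R_p = (1/13.9 + 1/1.33 + 1/35.1)⁻¹ = 1.173 Ω.
Node voltage V_A = V_supply · R_p/(R_s + R_p) = 12.7 × 0.5773 = 7.332 mV.
I(R2) = V_A / R2 = 7.332/1.33 = 5.513 mA.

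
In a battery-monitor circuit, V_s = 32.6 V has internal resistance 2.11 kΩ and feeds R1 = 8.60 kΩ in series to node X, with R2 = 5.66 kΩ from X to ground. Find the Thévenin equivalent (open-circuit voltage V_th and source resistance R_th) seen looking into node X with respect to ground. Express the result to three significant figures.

V_th ≈ 11.3 V, R_th ≈ 3.70 kΩ

R1' = 2.11 + 8.60 = 10.71 kΩ (source resistance + R1).
Open-circuit (no load on X): V_th = V_s · R2/(R1' + R2) = 32.6 × 5.66/(10.71 + 5.66) = 11.27 V.
Zeroing V_s shorts the top of R1' to ground, so R_th = R1' ‖ R2 = 3.703 kΩ.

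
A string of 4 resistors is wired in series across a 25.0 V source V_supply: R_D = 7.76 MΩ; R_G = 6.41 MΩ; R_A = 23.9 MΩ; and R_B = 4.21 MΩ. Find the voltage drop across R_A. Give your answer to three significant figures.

Total series resistance ΣR = 7.76 + 6.41 + 23.9 + 4.21 = 42.28 MΩ.
By the voltage-divider rule, V = 25.0 × 23.90/42.28 = 14.13 V.

V ≈ 14.1 V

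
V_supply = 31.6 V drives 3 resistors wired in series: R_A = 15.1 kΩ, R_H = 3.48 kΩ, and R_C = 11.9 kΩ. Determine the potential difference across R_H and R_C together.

V ≈ 15.9 V

Series total: ΣR = 15.1 + 3.48 + 11.9 = 30.48 kΩ.
R_{R_H..R_C} = 3.48 + 11.9 = 15.38 kΩ.
V = V_supply · R/ΣR = 31.6 × 0.5046 = 15.95 V.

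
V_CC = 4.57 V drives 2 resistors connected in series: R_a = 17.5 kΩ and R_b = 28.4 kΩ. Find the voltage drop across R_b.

Series total: ΣR = 17.5 + 28.4 = 45.90 kΩ.
By the voltage-divider rule, V = 4.57 × 28.40/45.90 = 2.828 V.

V ≈ 2.83 V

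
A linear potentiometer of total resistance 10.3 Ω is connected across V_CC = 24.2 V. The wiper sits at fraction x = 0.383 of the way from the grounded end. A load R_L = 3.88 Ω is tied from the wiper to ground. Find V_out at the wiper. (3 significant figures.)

V_out ≈ 5.70 V

Split the track: R_lower = x·R_p = 3.945 Ω, R_upper = (1−x)·R_p = 6.355 Ω.
R_L loads the lower segment: effective lower R = 1.956 Ω.
Then V_out = V_CC · 1.956/(6.355 + 1.956) = 5.696 V.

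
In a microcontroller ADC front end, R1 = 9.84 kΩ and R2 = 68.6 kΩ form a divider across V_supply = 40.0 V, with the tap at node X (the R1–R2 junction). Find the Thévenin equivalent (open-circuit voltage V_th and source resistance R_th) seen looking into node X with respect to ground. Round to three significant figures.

V_th is the unloaded tap voltage: V_supply · R2/(R1+R2) = 40.0 × 0.8746 = 34.98 V.
Zeroing V_supply shorts the top of R1 to ground, so R_th = R1 ‖ R2 = 8.606 kΩ.

V_th ≈ 35.0 V, R_th ≈ 8.61 kΩ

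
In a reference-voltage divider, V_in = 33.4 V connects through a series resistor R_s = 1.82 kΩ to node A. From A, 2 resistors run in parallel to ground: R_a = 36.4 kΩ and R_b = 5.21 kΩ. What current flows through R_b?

Parallel bank: R_p = 1/(1/36.4 + 1/5.21) = 4.558 kΩ.
Node voltage V_A = V_in · R_p/(R_s + R_p) = 33.4 × 0.7146 = 23.87 V.
I(R_b) = V_A / R_b = 23.87/5.21 = 4.581 mA.

I ≈ 4.58 mA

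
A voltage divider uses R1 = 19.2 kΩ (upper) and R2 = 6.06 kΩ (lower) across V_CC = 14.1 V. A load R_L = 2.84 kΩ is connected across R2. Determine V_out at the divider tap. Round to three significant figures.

V_out ≈ 1.29 V

First combine the lower leg with the load: R2 ‖ R_L = 1.934 kΩ.
Voltage divider with the loaded lower leg: V_out = 14.1 × 1.934/(19.2 + 1.934) = 14.1 × 0.09150 = 1.290 V.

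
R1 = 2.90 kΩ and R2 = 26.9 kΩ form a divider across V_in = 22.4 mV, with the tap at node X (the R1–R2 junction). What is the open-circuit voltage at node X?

V_th ≈ 20.2 mV

With X open, the divider is unloaded: V_th = 22.4 × 26.9/29.80 = 20.22 mV.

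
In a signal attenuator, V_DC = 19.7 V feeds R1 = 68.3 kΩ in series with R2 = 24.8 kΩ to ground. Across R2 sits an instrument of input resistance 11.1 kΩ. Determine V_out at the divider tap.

V_out ≈ 1.99 V

First combine the lower leg with the load: R2 ‖ R_L = 7.668 kΩ.
Then V_out = V_DC · R2'/(R1 + R2') = 19.7 × 7.668/75.97 = 1.988 V.
(Unloaded it would be 5.25 V; the load pulls it down.)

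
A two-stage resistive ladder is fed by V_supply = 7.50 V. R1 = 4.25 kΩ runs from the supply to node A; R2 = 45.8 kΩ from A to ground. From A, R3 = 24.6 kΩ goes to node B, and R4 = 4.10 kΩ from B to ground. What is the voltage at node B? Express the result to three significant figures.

Looking into the second stage from A: R3 + R4 = 28.70 kΩ appears in parallel with R2.
Effective lower resistance at A: R2 ‖ 28.70 = 17.64 kΩ.
V_A = 7.50 × 17.64/(4.25 + 17.64) = 6.044 V.
V_B = V_A × 0.1429 = 0.8634 V.

V_B ≈ 0.863 V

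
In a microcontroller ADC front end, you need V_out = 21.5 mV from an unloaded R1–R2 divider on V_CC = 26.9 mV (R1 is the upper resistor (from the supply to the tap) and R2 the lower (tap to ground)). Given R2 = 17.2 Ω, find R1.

V_out/V_CC = R2/(R1+R2) = 0.7993.
Rearranging, R1 = R2·(1−k)/k = 17.2 × 0.2512 = 4.320 Ω.

R1 ≈ 4.32 Ω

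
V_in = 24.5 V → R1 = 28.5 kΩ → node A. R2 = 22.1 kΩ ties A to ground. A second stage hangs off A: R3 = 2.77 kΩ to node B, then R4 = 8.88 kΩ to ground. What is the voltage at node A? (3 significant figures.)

V_A ≈ 5.17 V

The second stage (R3 + R4 = 11.65 kΩ) loads node A in parallel with R2.
R2 ‖ (R3+R4) = 7.629 kΩ.
First divider: V_A = V_in · 7.629/(28.5 + 7.629) = 5.173 V.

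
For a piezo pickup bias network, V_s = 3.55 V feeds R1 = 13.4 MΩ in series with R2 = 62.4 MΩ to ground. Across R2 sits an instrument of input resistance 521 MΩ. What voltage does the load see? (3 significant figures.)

First combine the lower leg with the load: R2 ‖ R_L = 55.73 MΩ.
Then V_out = V_s · R2'/(R1 + R2') = 3.55 × 55.73/69.13 = 2.862 V.

V_out ≈ 2.86 V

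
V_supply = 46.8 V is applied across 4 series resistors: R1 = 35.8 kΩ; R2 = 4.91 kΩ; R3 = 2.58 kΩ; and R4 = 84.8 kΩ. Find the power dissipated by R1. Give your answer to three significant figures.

ΣR = 128.1 kΩ → I = 46.8/128.1 = 0.3654 mA.
V(R1) = I·R = 13.08 V; P = V·I = 13.08 × 0.3654 = 4.779 mW.

P ≈ 4.78 mW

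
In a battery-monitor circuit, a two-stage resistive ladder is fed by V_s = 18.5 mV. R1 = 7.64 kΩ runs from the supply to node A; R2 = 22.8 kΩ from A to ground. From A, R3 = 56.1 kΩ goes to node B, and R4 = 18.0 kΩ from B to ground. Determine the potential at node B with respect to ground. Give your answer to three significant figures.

Looking into the second stage from A: R3 + R4 = 74.10 kΩ appears in parallel with R2.
Effective lower resistance at A: R2 ‖ 74.10 = 17.44 kΩ.
So V_A = 18.5 × 0.6953 = 12.86 mV.
Stage 2 is unloaded, so V_B = V_A · R4/(R3+R4) = 12.86 × 18.0/74.10 = 3.125 mV.

V_B ≈ 3.12 mV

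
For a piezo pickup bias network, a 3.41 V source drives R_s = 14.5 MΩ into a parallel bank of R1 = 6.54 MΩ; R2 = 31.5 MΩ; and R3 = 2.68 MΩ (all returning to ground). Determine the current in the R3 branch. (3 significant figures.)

I ≈ 0.140 µA

Combine the parallel branches: R_p = (1/6.54 + 1/31.5 + 1/2.68)⁻¹ = 1.793 MΩ.
Node voltage V_A = V_supply · R_p/(R_s + R_p) = 3.41 × 0.1100 = 0.3752 V.
I(R3) = V_A / R3 = 0.3752/2.68 = 0.1400 µA.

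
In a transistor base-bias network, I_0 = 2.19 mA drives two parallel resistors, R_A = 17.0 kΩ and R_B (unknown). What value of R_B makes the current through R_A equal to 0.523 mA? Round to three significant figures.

Two-branch current divider: I_A = I_0 · R_B/(R_A + R_B).
0.523/2.19 = R_B/(R_A + R_B) → R_B = R_A · (0.2388)/(1 − 0.2388) = 17.0 × 0.3137 = 5.334 kΩ.

R_B ≈ 5.33 kΩ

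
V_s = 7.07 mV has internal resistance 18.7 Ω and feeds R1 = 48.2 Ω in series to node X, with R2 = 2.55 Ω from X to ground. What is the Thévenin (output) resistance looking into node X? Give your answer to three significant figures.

R_th ≈ 2.46 Ω

R1' = 18.7 + 48.2 = 66.90 Ω (source resistance + R1).
Looking into X with the source shorted: R_th = R1'·R2/(R1'+R2) = 66.90 × 2.55/69.45 = 2.456 Ω.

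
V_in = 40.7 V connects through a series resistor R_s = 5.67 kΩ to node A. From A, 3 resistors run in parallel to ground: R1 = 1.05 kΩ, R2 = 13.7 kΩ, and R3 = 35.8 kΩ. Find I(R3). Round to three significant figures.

I ≈ 0.163 mA

Parallel bank: R_p = 1/(1/1.05 + 1/13.7 + 1/35.8) = 0.9494 kΩ.
V_A = 40.7 × 0.9494/6.619 = 5.837 V.
Branch current I = V_A/R3 = 5.837/35.8 = 0.1631 mA.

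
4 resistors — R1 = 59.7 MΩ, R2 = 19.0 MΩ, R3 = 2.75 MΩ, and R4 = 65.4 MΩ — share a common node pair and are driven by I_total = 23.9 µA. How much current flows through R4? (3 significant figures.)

ΣG = 1/59.7 + 1/19.0 + 1/2.75 + 1/65.4 = 0.4483.
By the current-divider rule, I = I_total · G_k/ΣG = 23.9 × 0.03411 = 0.8152 µA.

I ≈ 0.815 µA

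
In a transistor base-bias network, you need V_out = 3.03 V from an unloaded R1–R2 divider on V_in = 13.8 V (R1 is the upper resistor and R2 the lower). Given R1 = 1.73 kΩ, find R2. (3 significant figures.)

R2 ≈ 0.487 kΩ

The divider ratio is R2/(R1+R2) = 3.03/13.8 = 0.2196.
R2 = R1 · 0.2196/(1 − 0.2196) = 0.4867 kΩ.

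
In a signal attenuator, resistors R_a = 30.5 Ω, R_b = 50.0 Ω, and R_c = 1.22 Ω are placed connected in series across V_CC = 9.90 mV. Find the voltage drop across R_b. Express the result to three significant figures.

ΣR = 30.5 + 50.0 + 1.22 = 81.72 Ω.
V = V_CC · R/ΣR = 9.90 × 0.6118 = 6.057 mV.

V ≈ 6.06 mV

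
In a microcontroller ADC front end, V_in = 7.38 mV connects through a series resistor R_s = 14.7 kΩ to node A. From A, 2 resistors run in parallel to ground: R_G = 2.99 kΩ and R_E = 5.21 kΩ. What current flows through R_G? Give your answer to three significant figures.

I ≈ 0.282 µA

Combine the parallel branches: R_p = (1/2.99 + 1/5.21)⁻¹ = 1.900 kΩ.
Node voltage V_A = V_in · R_p/(R_s + R_p) = 7.38 × 0.1144 = 0.8446 mV.
Branch current I = V_A/R_G = 0.8446/2.99 = 0.2825 µA.
(Equivalently: I_total = 0.4446 µA, then current-divider fraction G_k/ΣG = 0.6354.)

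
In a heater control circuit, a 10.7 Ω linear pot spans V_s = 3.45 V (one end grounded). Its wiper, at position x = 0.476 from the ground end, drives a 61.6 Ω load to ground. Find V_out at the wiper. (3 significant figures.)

V_out ≈ 1.57 V

The pot divides into 5.607 Ω above the wiper and 5.093 Ω below.
(x·R_p) ‖ R_L = 4.704 Ω.
V_out = 3.45 × 4.704/(5.607 + 4.704) = 1.574 V.
(Unloaded: V_out = x·V_s = 1.64 V.)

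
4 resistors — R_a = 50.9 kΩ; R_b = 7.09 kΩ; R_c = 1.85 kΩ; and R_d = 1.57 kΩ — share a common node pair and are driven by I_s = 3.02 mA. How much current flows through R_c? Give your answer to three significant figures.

Conductances: ΣG = 1/50.9 + 1/7.09 + 1/1.85 + 1/1.57 = 1.338 (1/kΩ).
By the current-divider rule, I = I_s · G_k/ΣG = 3.02 × 0.4039 = 1.220 mA.

I ≈ 1.22 mA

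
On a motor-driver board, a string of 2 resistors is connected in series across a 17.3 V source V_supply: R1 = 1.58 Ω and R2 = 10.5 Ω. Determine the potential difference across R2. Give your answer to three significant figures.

Total series resistance ΣR = 1.58 + 10.5 = 12.08 Ω.
V = V_supply · R/ΣR = 17.3 × 0.8692 = 15.04 V.

V ≈ 15.0 V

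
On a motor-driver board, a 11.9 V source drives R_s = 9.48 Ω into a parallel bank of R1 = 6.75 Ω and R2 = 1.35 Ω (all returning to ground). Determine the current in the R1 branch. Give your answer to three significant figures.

Combine the parallel branches: R_p = (1/6.75 + 1/1.35)⁻¹ = 1.125 Ω.
V_A = 11.9 × 1.125/10.61 = 1.262 V.
I(R1) = V_A / R1 = 1.262/6.75 = 0.1870 A.

I ≈ 0.187 A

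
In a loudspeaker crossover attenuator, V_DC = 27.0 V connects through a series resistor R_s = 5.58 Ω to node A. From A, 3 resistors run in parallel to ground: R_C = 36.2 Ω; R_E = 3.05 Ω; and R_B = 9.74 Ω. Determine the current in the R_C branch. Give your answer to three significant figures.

I ≈ 0.210 A

Combine the parallel branches: R_p = (1/36.2 + 1/3.05 + 1/9.74)⁻¹ = 2.183 Ω.
V_A by voltage divider: V_A = 27.0 × 2.183/(5.58 + 2.183) = 7.592 V.
I(R_C) = V_A / R_C = 7.592/36.2 = 0.2097 A.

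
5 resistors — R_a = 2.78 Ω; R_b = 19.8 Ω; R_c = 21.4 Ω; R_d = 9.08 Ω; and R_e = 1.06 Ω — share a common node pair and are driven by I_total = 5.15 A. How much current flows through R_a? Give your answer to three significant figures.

ΣG = 1/2.78 + 1/19.8 + 1/21.4 + 1/9.08 + 1/1.06 = 1.510.
Current divider: I(R_a) = I_total · G_k/ΣG = 5.15 × (0.3597/1.510) = 5.15 × 0.2381 = 1.226 A.

I ≈ 1.23 A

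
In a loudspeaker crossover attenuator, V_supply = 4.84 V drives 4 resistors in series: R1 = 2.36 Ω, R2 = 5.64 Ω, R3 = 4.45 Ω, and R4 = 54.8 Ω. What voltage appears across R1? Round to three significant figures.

Total series resistance ΣR = 2.36 + 5.64 + 4.45 + 54.8 = 67.25 Ω.
By the voltage-divider rule, V = 4.84 × 2.360/67.25 = 0.1698 V.

V ≈ 0.170 V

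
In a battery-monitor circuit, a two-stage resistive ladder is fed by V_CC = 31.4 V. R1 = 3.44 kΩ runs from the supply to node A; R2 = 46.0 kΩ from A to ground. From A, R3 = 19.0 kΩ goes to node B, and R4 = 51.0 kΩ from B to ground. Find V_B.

V_B ≈ 20.4 V

Node A sees R2 in parallel with the series input of stage 2, R3 + R4 = 70.00 kΩ.
R2 ‖ (R3+R4) = 27.76 kΩ.
First divider: V_A = V_CC · 27.76/(3.44 + 27.76) = 27.94 V.
V_B = V_A × 0.7286 = 20.35 V.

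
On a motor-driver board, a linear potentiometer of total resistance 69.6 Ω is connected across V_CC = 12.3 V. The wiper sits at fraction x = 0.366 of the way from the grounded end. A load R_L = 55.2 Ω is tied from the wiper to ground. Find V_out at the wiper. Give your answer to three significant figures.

Split the track: R_lower = x·R_p = 25.47 Ω, R_upper = (1−x)·R_p = 44.13 Ω.
(x·R_p) ‖ R_L = 17.43 Ω.
V_out = 12.3 × 17.43/(44.13 + 17.43) = 3.483 V.

V_out ≈ 3.48 V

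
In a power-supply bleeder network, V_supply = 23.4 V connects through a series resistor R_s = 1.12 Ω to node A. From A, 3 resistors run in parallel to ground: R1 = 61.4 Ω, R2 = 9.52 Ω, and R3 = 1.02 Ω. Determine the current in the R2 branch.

I ≈ 1.10 A

Parallel bank: R_p = 1/(1/61.4 + 1/9.52 + 1/1.02) = 0.9077 Ω.
V_A by voltage divider: V_A = 23.4 × 0.9077/(1.12 + 0.9077) = 10.47 V.
Branch current I = V_A/R2 = 10.47/9.52 = 1.100 A.
(Check via current divider: I_total = 11.54 A; share G_k/ΣG = 0.09534 → same result.)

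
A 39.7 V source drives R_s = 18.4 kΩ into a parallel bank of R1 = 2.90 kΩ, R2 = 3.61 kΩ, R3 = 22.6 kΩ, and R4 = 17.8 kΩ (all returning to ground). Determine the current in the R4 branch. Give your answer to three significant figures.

I ≈ 0.156 mA

Parallel bank: R_p = 1/(1/2.90 + 1/3.61 + 1/22.6 + 1/17.8) = 1.385 kΩ.
V_A by voltage divider: V_A = 39.7 × 1.385/(18.4 + 1.385) = 2.778 V.
Branch current I = V_A/R4 = 2.778/17.8 = 0.1561 mA.
(Equivalently: I_total = 2.007 mA, then current-divider fraction G_k/ΣG = 0.07778.)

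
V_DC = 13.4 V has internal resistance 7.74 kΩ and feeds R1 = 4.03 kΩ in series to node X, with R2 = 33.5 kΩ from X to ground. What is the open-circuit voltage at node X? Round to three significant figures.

V_th ≈ 9.92 V

R1' = 7.74 + 4.03 = 11.77 kΩ (source resistance + R1).
V_th is the unloaded tap voltage: V_DC · R2/(R1'+R2) = 13.4 × 0.7400 = 9.916 V.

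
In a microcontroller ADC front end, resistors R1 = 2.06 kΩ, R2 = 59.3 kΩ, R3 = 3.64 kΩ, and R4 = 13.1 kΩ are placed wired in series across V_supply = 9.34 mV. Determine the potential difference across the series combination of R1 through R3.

Total series resistance ΣR = 2.06 + 59.3 + 3.64 + 13.1 = 78.10 kΩ.
R_{R1..R3} = 2.06 + 59.3 + 3.64 = 65.00 kΩ.
By the voltage-divider rule, V = 9.34 × 65.00/78.10 = 7.773 mV.

V ≈ 7.77 mV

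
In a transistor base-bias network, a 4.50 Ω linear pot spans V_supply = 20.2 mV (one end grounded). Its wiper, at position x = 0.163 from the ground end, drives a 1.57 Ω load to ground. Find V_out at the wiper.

Lower segment x·R_p = 0.7335 Ω; upper segment (1−x)·R_p = 3.766 Ω.
Lower segment in parallel with the load: 0.7335 ‖ 1.57 = 0.4999 Ω.
V_out = 20.2 × 0.4999/(3.766 + 0.4999) = 2.367 mV.

V_out ≈ 2.37 mV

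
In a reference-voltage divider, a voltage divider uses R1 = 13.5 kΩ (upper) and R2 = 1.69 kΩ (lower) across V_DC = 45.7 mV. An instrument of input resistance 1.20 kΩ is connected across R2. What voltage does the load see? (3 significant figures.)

R2 ‖ R_L = (1.69 × 1.20)/(1.69 + 1.20) = 0.7017 kΩ.
Now apply the divider: V_out = 45.7 × 0.04941 = 2.258 mV.
(Unloaded it would be 5.08 mV; the load pulls it down.)

V_out ≈ 2.26 mV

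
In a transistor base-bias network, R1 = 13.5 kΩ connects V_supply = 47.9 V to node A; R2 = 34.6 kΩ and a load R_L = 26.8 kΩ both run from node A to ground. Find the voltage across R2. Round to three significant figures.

V_out ≈ 25.3 V

R2 ‖ R_L = (34.6 × 26.8)/(34.6 + 26.8) = 15.10 kΩ.
Then V_out = V_supply · R2'/(R1 + R2') = 47.9 × 15.10/28.60 = 25.29 V.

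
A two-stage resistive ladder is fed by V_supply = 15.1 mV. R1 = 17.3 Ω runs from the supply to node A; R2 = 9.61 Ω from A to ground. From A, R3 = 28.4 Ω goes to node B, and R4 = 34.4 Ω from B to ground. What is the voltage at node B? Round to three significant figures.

Node A sees R2 in parallel with the series input of stage 2, R3 + R4 = 62.80 Ω.
R2 ‖ (R3+R4) = 8.335 Ω.
First divider: V_A = V_supply · 8.335/(17.3 + 8.335) = 4.909 mV.
Stage 2 is unloaded, so V_B = V_A · R4/(R3+R4) = 4.909 × 34.4/62.80 = 2.689 mV.

V_B ≈ 2.69 mV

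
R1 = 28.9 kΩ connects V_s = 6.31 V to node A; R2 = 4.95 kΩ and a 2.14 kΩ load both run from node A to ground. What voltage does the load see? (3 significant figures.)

R2 ‖ R_L = (4.95 × 2.14)/(4.95 + 2.14) = 1.494 kΩ.
Voltage divider with the loaded lower leg: V_out = 6.31 × 1.494/(28.9 + 1.494) = 6.31 × 0.04916 = 0.3102 V.

V_out ≈ 0.310 V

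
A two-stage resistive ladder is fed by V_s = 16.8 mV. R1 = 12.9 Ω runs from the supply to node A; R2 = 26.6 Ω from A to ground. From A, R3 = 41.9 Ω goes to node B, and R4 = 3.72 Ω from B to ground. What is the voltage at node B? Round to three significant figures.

V_B ≈ 0.775 mV

Looking into the second stage from A: R3 + R4 = 45.62 Ω appears in parallel with R2.
R2 ‖ (R3+R4) = 16.80 Ω.
V_A = 16.8 × 16.80/(12.9 + 16.80) = 9.504 mV.
V_B = V_A × 0.08154 = 0.7750 mV.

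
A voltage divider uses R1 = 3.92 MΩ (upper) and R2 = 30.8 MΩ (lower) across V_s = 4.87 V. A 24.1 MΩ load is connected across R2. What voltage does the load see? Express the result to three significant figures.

First combine the lower leg with the load: R2 ‖ R_L = 13.52 MΩ.
Then V_out = V_s · R2'/(R1 + R2') = 4.87 × 13.52/17.44 = 3.775 V.
(Unloaded it would be 4.32 V; the load pulls it down.)

V_out ≈ 3.78 V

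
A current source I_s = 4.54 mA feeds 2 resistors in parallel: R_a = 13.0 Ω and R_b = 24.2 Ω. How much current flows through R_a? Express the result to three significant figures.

I ≈ 2.95 mA

With just two branches, the current splits inversely with resistance.
So I = 4.54 × 24.2/37.20 = 2.953 mA.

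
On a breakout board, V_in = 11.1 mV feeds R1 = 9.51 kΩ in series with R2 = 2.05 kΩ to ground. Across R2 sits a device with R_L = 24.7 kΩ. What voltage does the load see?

V_out ≈ 1.84 mV

First combine the lower leg with the load: R2 ‖ R_L = 1.893 kΩ.
Now apply the divider: V_out = 11.1 × 0.1660 = 1.843 mV.
(Unloaded it would be 1.97 mV; the load pulls it down.)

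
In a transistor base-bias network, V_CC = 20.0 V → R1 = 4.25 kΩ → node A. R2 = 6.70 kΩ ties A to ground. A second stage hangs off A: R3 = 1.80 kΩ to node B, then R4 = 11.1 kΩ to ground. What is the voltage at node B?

Node A sees R2 in parallel with the series input of stage 2, R3 + R4 = 12.90 kΩ.
Effective lower resistance at A: R2 ‖ 12.90 = 4.410 kΩ.
First divider: V_A = V_CC · 4.410/(4.25 + 4.410) = 10.18 V.
Then the unloaded second divider: V_B = V_A × R4/(R3+R4) = 10.18 × 0.8605 = 8.763 V.

V_B ≈ 8.76 V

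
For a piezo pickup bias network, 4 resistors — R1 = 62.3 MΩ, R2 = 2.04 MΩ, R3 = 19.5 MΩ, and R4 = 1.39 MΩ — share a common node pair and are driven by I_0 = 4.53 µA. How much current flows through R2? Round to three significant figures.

ΣG = 1/62.3 + 1/2.04 + 1/19.5 + 1/1.39 = 1.277.
R2 takes the fraction G_k/ΣG = 0.4902/1.277 = 0.3839, so I = 4.53 × 0.3839 = 1.739 µA.

I ≈ 1.74 µA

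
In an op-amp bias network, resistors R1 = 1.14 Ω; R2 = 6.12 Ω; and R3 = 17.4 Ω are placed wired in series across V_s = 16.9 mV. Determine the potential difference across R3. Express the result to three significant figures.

Series total: ΣR = 1.14 + 6.12 + 17.4 = 24.66 Ω.
Voltage divider: V = V_s · (17.40 / 24.66) = 16.9 × 0.7056 = 11.92 mV.

V ≈ 11.9 mV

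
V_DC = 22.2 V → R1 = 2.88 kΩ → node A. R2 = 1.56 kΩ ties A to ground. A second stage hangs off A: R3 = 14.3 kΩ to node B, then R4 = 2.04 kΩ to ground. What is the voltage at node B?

V_B ≈ 0.917 V

Node A sees R2 in parallel with the series input of stage 2, R3 + R4 = 16.34 kΩ.
Effective lower resistance at A: R2 ‖ 16.34 = 1.424 kΩ.
First divider: V_A = V_DC · 1.424/(2.88 + 1.424) = 7.345 V.
Stage 2 is unloaded, so V_B = V_A · R4/(R3+R4) = 7.345 × 2.04/16.34 = 0.9170 V.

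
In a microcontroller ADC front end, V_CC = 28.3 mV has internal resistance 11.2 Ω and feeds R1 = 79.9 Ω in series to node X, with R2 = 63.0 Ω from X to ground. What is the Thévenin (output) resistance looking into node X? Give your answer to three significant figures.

R_th ≈ 37.2 Ω

R1' = 11.2 + 79.9 = 91.10 Ω (source resistance + R1).
Looking into X with the source shorted: R_th = R1'·R2/(R1'+R2) = 91.10 × 63.0/154.1 = 37.24 Ω.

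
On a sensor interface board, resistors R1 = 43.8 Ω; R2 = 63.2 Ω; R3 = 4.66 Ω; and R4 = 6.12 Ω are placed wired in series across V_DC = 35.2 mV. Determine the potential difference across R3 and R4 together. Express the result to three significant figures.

V ≈ 3.22 mV

ΣR = 43.8 + 63.2 + 4.66 + 6.12 = 117.8 Ω.
R_{R3..R4} = 4.66 + 6.12 = 10.78 Ω.
Voltage divider: V = V_DC · (10.78 / 117.8) = 35.2 × 0.09153 = 3.222 mV.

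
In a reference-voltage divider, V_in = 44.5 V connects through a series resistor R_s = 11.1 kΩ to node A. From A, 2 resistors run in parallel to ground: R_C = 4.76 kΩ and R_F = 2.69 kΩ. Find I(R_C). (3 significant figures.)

Equivalent of the parallel group: R_p = 1.719 kΩ.
V_A = 44.5 × 1.719/12.82 = 5.966 V.
I(R_C) = V_A / R_C = 5.966/4.76 = 1.253 mA.
(Check via current divider: I_total = 3.471 mA; share G_k/ΣG = 0.3611 → same result.)

I ≈ 1.25 mA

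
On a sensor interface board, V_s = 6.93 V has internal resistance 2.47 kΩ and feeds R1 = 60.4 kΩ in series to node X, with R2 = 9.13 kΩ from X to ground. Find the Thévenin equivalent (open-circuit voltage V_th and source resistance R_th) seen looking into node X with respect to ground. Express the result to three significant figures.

R1' = 2.47 + 60.4 = 62.87 kΩ (source resistance + R1).
Open-circuit (no load on X): V_th = V_s · R2/(R1' + R2) = 6.93 × 9.13/(62.87 + 9.13) = 0.8788 V.
Zeroing V_s shorts the top of R1' to ground, so R_th = R1' ‖ R2 = 7.972 kΩ.

V_th ≈ 0.879 V, R_th ≈ 7.97 kΩ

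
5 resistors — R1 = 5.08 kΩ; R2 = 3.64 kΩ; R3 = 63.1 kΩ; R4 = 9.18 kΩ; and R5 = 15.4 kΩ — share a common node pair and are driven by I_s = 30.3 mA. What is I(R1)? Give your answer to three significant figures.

I ≈ 9.02 mA

ΣG = 1/5.08 + 1/3.64 + 1/63.1 + 1/9.18 + 1/15.4 = 0.6613.
R1 takes the fraction G_k/ΣG = 0.1969/0.6613 = 0.2977, so I = 30.3 × 0.2977 = 9.020 mA.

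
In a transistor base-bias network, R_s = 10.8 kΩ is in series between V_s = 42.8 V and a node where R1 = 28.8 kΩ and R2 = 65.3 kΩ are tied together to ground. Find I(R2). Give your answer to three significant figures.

I ≈ 0.426 mA

Combine the parallel branches: R_p = (1/28.8 + 1/65.3)⁻¹ = 19.99 kΩ.
V_A = 42.8 × 19.99/30.79 = 27.79 V.
Branch current I = V_A/R2 = 27.79/65.3 = 0.4255 mA.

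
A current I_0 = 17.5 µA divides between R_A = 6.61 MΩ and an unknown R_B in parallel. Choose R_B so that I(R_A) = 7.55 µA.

R_B ≈ 5.02 MΩ

Two-branch current divider: I_A = I_0 · R_B/(R_A + R_B).
7.55/17.5 = R_B/(R_A + R_B) → R_B = R_A · (0.4314)/(1 − 0.4314) = 6.61 × 0.7588 = 5.016 MΩ.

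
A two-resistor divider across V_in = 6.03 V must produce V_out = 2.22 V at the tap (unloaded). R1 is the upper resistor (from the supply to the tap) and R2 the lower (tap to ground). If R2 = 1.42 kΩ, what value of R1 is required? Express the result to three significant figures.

R1 ≈ 2.44 kΩ

The divider ratio is R2/(R1+R2) = 2.22/6.03 = 0.3682.
So R1 = R2 · (V_in/V_out − 1) = 1.42 × (6.03/2.22 − 1) = 1.42 × 1.716 = 2.437 kΩ.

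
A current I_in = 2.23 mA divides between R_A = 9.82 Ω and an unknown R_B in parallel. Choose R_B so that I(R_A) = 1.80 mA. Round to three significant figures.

R_B ≈ 41.1 Ω

Two-branch current divider: I_A = I_in · R_B/(R_A + R_B).
With f = 0.8072, R_B = R_A · f/(1−f) = 9.82 × 4.186 = 41.11 Ω.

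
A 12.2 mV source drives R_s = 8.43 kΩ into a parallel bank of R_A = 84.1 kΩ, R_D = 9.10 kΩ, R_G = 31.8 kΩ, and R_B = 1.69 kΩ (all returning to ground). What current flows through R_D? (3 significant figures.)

I ≈ 0.184 µA

Combine the parallel branches: R_p = (1/84.1 + 1/9.10 + 1/31.8 + 1/1.69)⁻¹ = 1.342 kΩ.
V_A by voltage divider: V_A = 12.2 × 1.342/(8.43 + 1.342) = 1.676 mV.
I(R_D) = V_A / R_D = 1.676/9.10 = 0.1842 µA.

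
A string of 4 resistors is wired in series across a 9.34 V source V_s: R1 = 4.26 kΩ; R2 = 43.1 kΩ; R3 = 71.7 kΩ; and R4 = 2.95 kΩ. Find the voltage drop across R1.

V ≈ 0.326 V

Total series resistance ΣR = 4.26 + 43.1 + 71.7 + 2.95 = 122.0 kΩ.
Voltage divider: V = V_s · (4.260 / 122.0) = 9.34 × 0.03492 = 0.3261 V.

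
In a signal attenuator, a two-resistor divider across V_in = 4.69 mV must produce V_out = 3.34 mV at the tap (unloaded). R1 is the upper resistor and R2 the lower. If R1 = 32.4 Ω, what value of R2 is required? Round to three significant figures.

R2 ≈ 80.2 Ω

Required fraction k = V_out/V_in = 0.7122.
So R2 = R1 · V_out/(V_in − V_out) = 32.4 × 3.34/(4.69 − 3.34) = 32.4 × 2.474 = 80.16 Ω.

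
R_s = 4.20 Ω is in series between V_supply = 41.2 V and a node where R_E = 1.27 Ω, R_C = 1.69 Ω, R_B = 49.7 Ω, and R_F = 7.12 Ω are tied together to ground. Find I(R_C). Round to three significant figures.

Parallel bank: R_p = 1/(1/1.27 + 1/1.69 + 1/49.7 + 1/7.12) = 0.6495 Ω.
V_A = 41.2 × 0.6495/4.849 = 5.518 V.
Branch current I = V_A/R_C = 5.518/1.69 = 3.265 A.

I ≈ 3.26 A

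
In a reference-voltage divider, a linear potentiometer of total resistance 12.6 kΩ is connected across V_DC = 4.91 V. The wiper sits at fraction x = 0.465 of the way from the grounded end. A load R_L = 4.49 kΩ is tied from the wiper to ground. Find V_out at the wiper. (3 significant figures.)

Split the track: R_lower = x·R_p = 5.859 kΩ, R_upper = (1−x)·R_p = 6.741 kΩ.
Lower segment in parallel with the load: 5.859 ‖ 4.49 = 2.542 kΩ.
Then V_out = V_DC · 2.542/(6.741 + 2.542) = 1.345 V.
(Unloaded: V_out = x·V_DC = 2.28 V.)

V_out ≈ 1.34 V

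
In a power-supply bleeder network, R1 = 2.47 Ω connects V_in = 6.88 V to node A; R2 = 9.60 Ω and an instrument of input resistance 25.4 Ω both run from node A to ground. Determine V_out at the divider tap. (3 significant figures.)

First combine the lower leg with the load: R2 ‖ R_L = 6.967 Ω.
Then V_out = V_in · R2'/(R1 + R2') = 6.88 × 6.967/9.437 = 5.079 V.
(Unloaded it would be 5.47 V; the load pulls it down.)

V_out ≈ 5.08 V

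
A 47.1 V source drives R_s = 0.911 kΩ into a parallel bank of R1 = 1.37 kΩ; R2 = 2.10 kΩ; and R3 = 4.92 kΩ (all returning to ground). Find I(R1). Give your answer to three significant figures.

I ≈ 15.1 mA

Parallel bank: R_p = 1/(1/1.37 + 1/2.10 + 1/4.92) = 0.7095 kΩ.
V_A = 47.1 × 0.7095/1.621 = 20.62 V.
I(R1) = V_A / R1 = 20.62/1.37 = 15.05 mA.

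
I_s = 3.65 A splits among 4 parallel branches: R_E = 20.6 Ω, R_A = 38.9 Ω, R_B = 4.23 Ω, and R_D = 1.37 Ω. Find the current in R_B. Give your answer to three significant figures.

I ≈ 0.829 A

ΣG = 1/20.6 + 1/38.9 + 1/4.23 + 1/1.37 = 1.041.
Current divider: I(R_B) = I_s · G_k/ΣG = 3.65 × (0.2364/1.041) = 3.65 × 0.2272 = 0.8292 A.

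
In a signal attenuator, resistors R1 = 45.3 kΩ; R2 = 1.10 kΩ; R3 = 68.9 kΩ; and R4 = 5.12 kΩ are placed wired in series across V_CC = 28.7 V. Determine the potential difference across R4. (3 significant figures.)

Total series resistance ΣR = 45.3 + 1.10 + 68.9 + 5.12 = 120.4 kΩ.
Voltage divider: V = V_CC · (5.120 / 120.4) = 28.7 × 0.04252 = 1.220 V.

V ≈ 1.22 V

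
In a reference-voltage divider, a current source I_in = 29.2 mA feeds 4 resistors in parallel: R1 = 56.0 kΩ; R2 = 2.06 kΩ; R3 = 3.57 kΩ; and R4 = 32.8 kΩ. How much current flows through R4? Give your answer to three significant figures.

Total conductance ΣG = 1/56.0 + 1/2.06 + 1/3.57 + 1/32.8 = 0.8139 (units of 1/kΩ).
By the current-divider rule, I = I_in · G_k/ΣG = 29.2 × 0.03746 = 1.094 mA.

I ≈ 1.09 mA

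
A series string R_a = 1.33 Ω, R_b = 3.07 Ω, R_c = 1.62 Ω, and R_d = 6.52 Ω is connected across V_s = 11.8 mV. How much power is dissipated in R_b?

P ≈ 2.72 µW

ΣR = 12.54 Ω → I = 11.8/12.54 = 0.9410 mA.
P(R_b) = I²·R_b = (0.9410)² × 3.07 = 2.718 µW.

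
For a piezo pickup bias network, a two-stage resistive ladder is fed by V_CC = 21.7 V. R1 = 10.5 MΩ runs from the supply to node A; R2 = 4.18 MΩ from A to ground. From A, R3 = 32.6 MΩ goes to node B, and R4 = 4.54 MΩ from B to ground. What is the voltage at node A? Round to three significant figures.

V_A ≈ 5.72 V

Node A sees R2 in parallel with the series input of stage 2, R3 + R4 = 37.14 MΩ.
Effective lower resistance at A: R2 ‖ 37.14 = 3.757 MΩ.
V_A = 21.7 × 3.757/(10.5 + 3.757) = 5.719 V.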